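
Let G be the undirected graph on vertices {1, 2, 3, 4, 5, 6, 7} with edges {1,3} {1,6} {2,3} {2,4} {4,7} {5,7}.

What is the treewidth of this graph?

A width-1 tree decomposition is:
Bags: B1 = {5, 7}  B2 = {4, 7}  B3 = {2, 4}  B4 = {2, 3}  B5 = {1, 3}  B6 = {1, 6}
Tree: B1–B2, B2–B3, B3–B4, B4–B5, B5–B6
The largest bag has 2 vertices, giving width 1; this decomposition certifies tw(G) ≤ 1. Any graph with an edge has treewidth ≥ 1, and G has the edge 5–7. Combining the bounds, tw(G) = 1.

1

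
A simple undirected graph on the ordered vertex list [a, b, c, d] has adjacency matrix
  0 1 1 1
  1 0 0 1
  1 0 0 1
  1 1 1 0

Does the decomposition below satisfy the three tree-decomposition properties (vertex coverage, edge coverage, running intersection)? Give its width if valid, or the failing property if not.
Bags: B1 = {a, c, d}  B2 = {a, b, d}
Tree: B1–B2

Yes; width 2.

Checking the three conditions: (i) the bags cover all of {a, b, c, d}; (ii) for each edge, some bag contains both endpoints; (iii) the bags containing any fixed vertex form a subtree. All hold, so the decomposition is valid with width 3 − 1 = 2.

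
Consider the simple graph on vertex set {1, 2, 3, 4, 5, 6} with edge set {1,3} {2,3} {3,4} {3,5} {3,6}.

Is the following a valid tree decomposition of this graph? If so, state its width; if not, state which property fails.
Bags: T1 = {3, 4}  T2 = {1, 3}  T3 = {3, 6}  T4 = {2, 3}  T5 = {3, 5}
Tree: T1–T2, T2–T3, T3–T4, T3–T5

Yes; width 1.

Vertex coverage: the bags together contain {1, 2, 3, 4, 5, 6}, the full vertex set. Edge coverage: each edge of G has both endpoints in at least one bag. Running intersection: for every vertex, the bags containing it form a connected subtree. All three properties hold, so this is a valid tree decomposition of width max|bag| − 1 = 1, and hence tw(G) ≤ 1.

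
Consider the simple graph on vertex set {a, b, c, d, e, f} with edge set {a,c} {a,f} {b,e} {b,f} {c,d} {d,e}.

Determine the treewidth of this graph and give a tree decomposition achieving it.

Every bag has size at most 3, so the width is 3 − 1 = 2 and tw(G) ≤ 2. The edges e–d–c–a–f–b–e form a cycle, so G is not a tree and its treewidth is at least 2. Therefore the treewidth is 2.

Treewidth 2.
One such decomposition:
Bags: B1 = {c, d, e}  B2 = {a, c, e}  B3 = {a, e, f}  B4 = {b, e, f}
Tree: B1–B2, B2–B3, B3–B4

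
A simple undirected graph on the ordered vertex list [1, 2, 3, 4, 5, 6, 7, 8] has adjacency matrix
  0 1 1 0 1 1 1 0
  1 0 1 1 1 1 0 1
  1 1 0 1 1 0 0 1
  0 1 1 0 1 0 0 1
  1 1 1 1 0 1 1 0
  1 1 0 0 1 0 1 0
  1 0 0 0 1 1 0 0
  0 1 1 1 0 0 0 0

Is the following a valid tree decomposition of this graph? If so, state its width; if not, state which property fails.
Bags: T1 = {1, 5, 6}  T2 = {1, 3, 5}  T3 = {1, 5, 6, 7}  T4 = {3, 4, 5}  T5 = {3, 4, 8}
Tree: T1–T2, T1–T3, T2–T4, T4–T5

A tree decomposition must satisfy three properties: every vertex lies in some bag; for every edge, both endpoints lie together in some bag; and for every vertex, the bags containing it form a connected subtree. Here vertex 2 appears in no bag, so the decomposition is invalid.

No — vertex 2 appears in no bag.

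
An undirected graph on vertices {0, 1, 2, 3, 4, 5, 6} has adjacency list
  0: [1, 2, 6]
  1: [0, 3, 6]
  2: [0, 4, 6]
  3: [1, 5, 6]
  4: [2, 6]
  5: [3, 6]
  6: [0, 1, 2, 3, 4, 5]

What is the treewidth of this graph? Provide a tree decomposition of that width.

Treewidth 2.
One optimal decomposition is:
Bags: B1 = {0, 2, 6}  B2 = {0, 1, 6}  B3 = {1, 3, 6}  B4 = {3, 5, 6}  B5 = {2, 4, 6}
Tree: B1–B2, B2–B3, B3–B4, B1–B5

Each bag holds 3 vertices, so the decomposition has width 2, which upper-bounds the treewidth. Conversely, {0, 1, 6} is a clique of size 3, and the vertices of any clique must share a bag in every tree decomposition; so some bag has ≥ 3 vertices and tw(G) ≥ 2. The upper and lower bounds meet at 2, so that is the treewidth.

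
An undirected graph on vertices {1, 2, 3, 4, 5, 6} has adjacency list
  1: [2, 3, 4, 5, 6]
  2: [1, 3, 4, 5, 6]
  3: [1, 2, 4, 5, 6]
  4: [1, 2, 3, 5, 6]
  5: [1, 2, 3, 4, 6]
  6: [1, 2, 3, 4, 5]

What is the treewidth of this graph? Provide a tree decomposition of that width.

Treewidth 5.
One optimal decomposition is:
Bags: B1 = {1, 2, 3, 4, 5, 6}
Tree: (single bag)

With just one bag of size 6, the width is 6 − 1 = 5, so tw(G) ≤ 5. Conversely, {1, 2, 3, 4, 5, 6} is a clique of size 6, and the vertices of any clique must share a bag in every tree decomposition; so some bag has ≥ 6 vertices and tw(G) ≥ 5. Therefore the treewidth is 5.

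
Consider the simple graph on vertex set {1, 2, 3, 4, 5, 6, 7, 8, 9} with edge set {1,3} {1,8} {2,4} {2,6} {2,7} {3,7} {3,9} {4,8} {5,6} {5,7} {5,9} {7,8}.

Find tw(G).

3

A width-3 tree decomposition is:
Bags: B1 = {2, 4, 6, 8}  B2 = {2, 6, 7, 8}  B3 = {5, 6, 7, 8}  B4 = {1, 5, 7, 8}  B5 = {1, 3, 5, 7}  B6 = {1, 3, 5, 9}
Tree: B1–B2, B2–B3, B3–B4, B4–B5, B5–B6
The largest bag has 4 vertices, giving width 3; this decomposition certifies tw(G) ≤ 3. For the lower bound: the 4 vertex sets {2,4,6}, {8}, {7}, {1,3,5,9} are disjoint, each induces a connected subgraph, and every pair is joined by at least one edge of G. Contracting each set to a single vertex therefore yields K_{4} as a minor, and since treewidth is minor-monotone, tw(G) ≥ tw(K_{4}) = 3. Combining the bounds, tw(G) = 3.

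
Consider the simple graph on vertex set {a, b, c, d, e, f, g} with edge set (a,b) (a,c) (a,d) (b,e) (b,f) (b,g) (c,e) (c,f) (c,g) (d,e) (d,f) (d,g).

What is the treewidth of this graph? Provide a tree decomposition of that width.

The largest bag has 4 vertices, giving width 3; this decomposition certifies tw(G) ≤ 3. For the lower bound: the 4 vertex sets {a,c}, {b,e}, {d}, {g} are disjoint, each induces a connected subgraph, and every pair is joined by at least one edge of G. Contracting each set to a single vertex therefore yields K_{4} as a minor, and since treewidth is minor-monotone, tw(G) ≥ tw(K_{4}) = 3. The upper and lower bounds meet at 3, so that is the treewidth.

Treewidth 3.
Bags: B1 = {a, b, c, d}  B2 = {b, c, d, e}  B3 = {b, c, d, g}  B4 = {b, c, d, f}
Tree: B1–B2, B2–B3, B3–B4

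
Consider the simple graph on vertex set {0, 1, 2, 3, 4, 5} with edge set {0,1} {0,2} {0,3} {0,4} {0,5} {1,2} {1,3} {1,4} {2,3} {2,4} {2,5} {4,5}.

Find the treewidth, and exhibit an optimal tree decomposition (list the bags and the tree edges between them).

Treewidth 3.
One optimal decomposition is:
Bags: B1 = {0, 2, 4, 5}  B2 = {0, 1, 2, 4}  B3 = {0, 1, 2, 3}
Tree: B1–B2, B2–B3

Each bag holds 4 vertices, so the decomposition has width 3, which upper-bounds the treewidth. Conversely, {0, 1, 2, 3} is a clique of size 4, and the vertices of any clique must share a bag in every tree decomposition; so some bag has ≥ 4 vertices and tw(G) ≥ 3. Combining the bounds, tw(G) = 3.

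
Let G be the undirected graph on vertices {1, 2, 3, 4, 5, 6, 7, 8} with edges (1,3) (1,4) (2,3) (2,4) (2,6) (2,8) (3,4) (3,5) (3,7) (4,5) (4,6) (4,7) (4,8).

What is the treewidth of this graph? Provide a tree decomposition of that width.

The largest bag has 3 vertices, giving width 2; this decomposition certifies tw(G) ≤ 2. On the other hand G contains the 3-clique {2, 4, 8}. A clique must lie in a single bag of any decomposition, so no decomposition can have width below 2. Combining the bounds, tw(G) = 2.

Treewidth 2.
One optimal decomposition is:
Bags: B1 = {2, 4, 6}  B2 = {2, 3, 4}  B3 = {1, 3, 4}  B4 = {2, 4, 8}  B5 = {3, 4, 5}  B6 = {3, 4, 7}
Tree: B1–B2, B2–B3, B2–B4, B3–B5, B3–B6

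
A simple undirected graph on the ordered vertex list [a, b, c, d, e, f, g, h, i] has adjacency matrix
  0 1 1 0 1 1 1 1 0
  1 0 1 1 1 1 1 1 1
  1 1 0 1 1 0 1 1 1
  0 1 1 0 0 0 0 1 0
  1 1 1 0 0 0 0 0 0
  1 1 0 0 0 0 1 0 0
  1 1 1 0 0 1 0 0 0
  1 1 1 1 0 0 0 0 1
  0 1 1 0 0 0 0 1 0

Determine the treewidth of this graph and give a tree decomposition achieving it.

Treewidth 3.
Bags: B1 = {a, b, c, h}  B2 = {a, b, c, e}  B3 = {a, b, c, g}  B4 = {b, c, h, i}  B5 = {a, b, f, g}  B6 = {b, c, d, h}
Tree: B1–B2, B2–B3, B1–B4, B3–B5, B4–B6

Each bag holds 4 vertices, so the decomposition has width 3, which upper-bounds the treewidth. For the lower bound, the 4 vertices {a, b, c, g} are pairwise adjacent, and any tree decomposition puts a clique entirely inside one bag — forcing width ≥ 3. Therefore the treewidth is 3.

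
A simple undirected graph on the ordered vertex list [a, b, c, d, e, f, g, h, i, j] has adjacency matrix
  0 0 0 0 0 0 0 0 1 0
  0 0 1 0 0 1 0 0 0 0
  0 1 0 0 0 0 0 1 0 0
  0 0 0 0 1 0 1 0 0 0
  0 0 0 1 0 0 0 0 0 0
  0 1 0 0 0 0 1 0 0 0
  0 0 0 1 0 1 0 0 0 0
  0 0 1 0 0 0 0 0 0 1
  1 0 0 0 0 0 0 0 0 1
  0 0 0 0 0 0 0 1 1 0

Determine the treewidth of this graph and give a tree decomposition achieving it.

Treewidth 1.
One such decomposition:
Bags: B1 = {a, i}  B2 = {i, j}  B3 = {h, j}  B4 = {c, h}  B5 = {b, c}  B6 = {b, f}  B7 = {f, g}  B8 = {d, g}  B9 = {d, e}
Tree: B1–B2, B2–B3, B3–B4, B4–B5, B5–B6, B6–B7, B7–B8, B8–B9

The largest bag has 2 vertices, giving width 1; this decomposition certifies tw(G) ≤ 1. G has an edge, so its treewidth is at least 1. Hence tw(G) = 1 exactly.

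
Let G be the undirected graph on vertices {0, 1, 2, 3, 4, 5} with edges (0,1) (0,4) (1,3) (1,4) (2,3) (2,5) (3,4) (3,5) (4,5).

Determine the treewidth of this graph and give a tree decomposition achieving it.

Treewidth 2.
Bags: B1 = {3, 4, 5}  B2 = {1, 3, 4}  B3 = {0, 1, 4}  B4 = {2, 3, 5}
Tree: B1–B2, B2–B3, B1–B4

The largest bag has 3 vertices, giving width 2; this decomposition certifies tw(G) ≤ 2. Conversely, {0, 1, 4} is a clique of size 3, and the vertices of any clique must share a bag in every tree decomposition; so some bag has ≥ 3 vertices and tw(G) ≥ 2. The upper and lower bounds meet at 2, so that is the treewidth.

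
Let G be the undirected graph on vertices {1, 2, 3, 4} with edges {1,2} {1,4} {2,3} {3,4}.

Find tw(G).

2

A width-2 tree decomposition is:
Bags: B1 = {2, 3, 4}  B2 = {1, 2, 4}
Tree: B1–B2
The largest bag has 3 vertices, giving width 2; this decomposition certifies tw(G) ≤ 2. Since 2–3–4–1–2 is a cycle in G, G is not acyclic. Forests are exactly the graphs of treewidth ≤ 1, so tw(G) ≥ 2. Hence tw(G) = 2 exactly.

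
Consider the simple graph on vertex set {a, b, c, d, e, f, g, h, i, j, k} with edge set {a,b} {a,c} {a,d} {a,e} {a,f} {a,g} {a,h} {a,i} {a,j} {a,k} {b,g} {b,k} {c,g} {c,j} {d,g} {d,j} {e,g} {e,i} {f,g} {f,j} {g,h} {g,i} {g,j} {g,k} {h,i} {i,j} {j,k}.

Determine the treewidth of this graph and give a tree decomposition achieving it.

Every bag has size at most 4, so the width is 4 − 1 = 3 and tw(G) ≤ 3. On the other hand G contains the 4-clique {a, d, g, j}. A clique must lie in a single bag of any decomposition, so no decomposition can have width below 3. Therefore the treewidth is 3.

Treewidth 3.
One such decomposition:
Bags: B1 = {a, g, j, k}  B2 = {a, c, g, j}  B3 = {a, d, g, j}  B4 = {a, g, i, j}  B5 = {a, b, g, k}  B6 = {a, f, g, j}  B7 = {a, g, h, i}  B8 = {a, e, g, i}
Tree: B1–B2, B1–B3, B3–B4, B1–B5, B4–B6, B4–B7, B4–B8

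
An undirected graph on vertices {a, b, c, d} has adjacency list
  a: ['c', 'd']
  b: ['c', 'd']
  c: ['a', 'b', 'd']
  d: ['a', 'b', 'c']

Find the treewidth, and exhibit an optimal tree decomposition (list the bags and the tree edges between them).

Treewidth 2.
One optimal decomposition is:
Bags: B1 = {b, c, d}  B2 = {a, c, d}
Tree: B1–B2

Each bag holds 3 vertices, so the decomposition has width 2, which upper-bounds the treewidth. Conversely, {a, c, d} is a clique of size 3, and the vertices of any clique must share a bag in every tree decomposition; so some bag has ≥ 3 vertices and tw(G) ≥ 2. Hence tw(G) = 2 exactly.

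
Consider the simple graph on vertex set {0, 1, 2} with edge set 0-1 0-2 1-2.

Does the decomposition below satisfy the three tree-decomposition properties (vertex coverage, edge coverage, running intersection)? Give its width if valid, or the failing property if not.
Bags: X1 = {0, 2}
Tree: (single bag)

No — vertex 1 appears in no bag.

A tree decomposition must satisfy three properties: every vertex lies in some bag; for every edge, both endpoints lie together in some bag; and for every vertex, the bags containing it form a connected subtree. Here vertex 1 appears in no bag, so the decomposition is invalid.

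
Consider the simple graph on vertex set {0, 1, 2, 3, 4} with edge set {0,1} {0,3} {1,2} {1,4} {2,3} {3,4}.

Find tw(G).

2

A width-2 tree decomposition is:
Bags: B1 = {1, 3, 4}  B2 = {0, 1, 3}  B3 = {1, 2, 3}
Tree: B1–B2, B2–B3
Every bag has size at most 3, so the width is 3 − 1 = 2 and tw(G) ≤ 2. Since 1–4–3–0–1 is a cycle in G, G is not acyclic. Forests are exactly the graphs of treewidth ≤ 1, so tw(G) ≥ 2. Therefore the treewidth is 2.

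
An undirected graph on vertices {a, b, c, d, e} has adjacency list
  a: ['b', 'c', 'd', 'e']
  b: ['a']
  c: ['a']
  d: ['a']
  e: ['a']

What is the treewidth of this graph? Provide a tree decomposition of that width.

Treewidth 1.
One such decomposition:
Bags: B1 = {a, b}  B2 = {a, e}  B3 = {a, c}  B4 = {a, d}
Tree: B1–B2, B1–B3, B2–B4

Every bag has size at most 2, so the width is 2 − 1 = 1 and tw(G) ≤ 1. Any graph with an edge has treewidth ≥ 1, and G has the edge a–b. Therefore the treewidth is 1.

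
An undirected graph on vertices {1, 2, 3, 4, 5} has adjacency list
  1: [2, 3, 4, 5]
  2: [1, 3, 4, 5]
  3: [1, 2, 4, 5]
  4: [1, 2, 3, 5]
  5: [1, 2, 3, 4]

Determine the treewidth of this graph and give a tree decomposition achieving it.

A single bag containing all 5 vertices is trivially a valid decomposition of width 4. For the lower bound, the 5 vertices {1, 2, 3, 4, 5} are pairwise adjacent, and any tree decomposition puts a clique entirely inside one bag — forcing width ≥ 4. Hence tw(G) = 4 exactly.

Treewidth 4.
Bags: B1 = {1, 2, 3, 4, 5}
Tree: (single bag)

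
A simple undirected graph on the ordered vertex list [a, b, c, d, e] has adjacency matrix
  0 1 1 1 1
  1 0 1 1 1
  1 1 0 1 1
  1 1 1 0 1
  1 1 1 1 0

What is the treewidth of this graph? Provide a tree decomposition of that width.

With just one bag of size 5, the width is 5 − 1 = 4, so tw(G) ≤ 4. Conversely, {a, b, c, d, e} is a clique of size 5, and the vertices of any clique must share a bag in every tree decomposition; so some bag has ≥ 5 vertices and tw(G) ≥ 4. The upper and lower bounds meet at 4, so that is the treewidth.

Treewidth 4.
One optimal decomposition is:
Bags: B1 = {a, b, c, d, e}
Tree: (single bag)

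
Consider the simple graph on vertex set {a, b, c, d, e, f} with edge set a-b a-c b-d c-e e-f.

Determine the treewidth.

A width-1 tree decomposition is:
Bags: B1 = {e, f}  B2 = {c, e}  B3 = {a, c}  B4 = {a, b}  B5 = {b, d}
Tree: B1–B2, B2–B3, B3–B4, B4–B5
Each bag holds 2 vertices, so the decomposition has width 1, which upper-bounds the treewidth. Since G has at least one edge (e.g. f–e), it is not an edgeless graph, so tw(G) ≥ 1. The upper and lower bounds meet at 1, so that is the treewidth.

1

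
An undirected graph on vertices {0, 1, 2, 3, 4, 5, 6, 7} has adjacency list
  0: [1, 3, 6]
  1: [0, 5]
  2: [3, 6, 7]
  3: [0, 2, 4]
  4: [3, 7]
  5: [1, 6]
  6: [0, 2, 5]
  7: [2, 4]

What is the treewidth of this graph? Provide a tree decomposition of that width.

The largest bag has 3 vertices, giving width 2; this decomposition certifies tw(G) ≤ 2. Since 4–7–2–3–4 is a cycle in G, G is not acyclic. Forests are exactly the graphs of treewidth ≤ 1, so tw(G) ≥ 2. Hence tw(G) = 2 exactly.

Treewidth 2.
One optimal decomposition is:
Bags: B1 = {3, 4, 7}  B2 = {2, 3, 7}  B3 = {0, 2, 3}  B4 = {0, 2, 6}  B5 = {0, 1, 6}  B6 = {1, 5, 6}
Tree: B1–B2, B2–B3, B3–B4, B4–B5, B5–B6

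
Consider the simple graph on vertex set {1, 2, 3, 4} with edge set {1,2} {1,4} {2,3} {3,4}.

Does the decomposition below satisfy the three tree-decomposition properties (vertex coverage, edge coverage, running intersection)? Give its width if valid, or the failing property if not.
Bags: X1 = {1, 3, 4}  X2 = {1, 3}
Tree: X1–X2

A tree decomposition must satisfy three properties: every vertex lies in some bag; for every edge, both endpoints lie together in some bag; and for every vertex, the bags containing it form a connected subtree. Here vertex 2 appears in no bag, so the decomposition is invalid.

No — vertex 2 appears in no bag.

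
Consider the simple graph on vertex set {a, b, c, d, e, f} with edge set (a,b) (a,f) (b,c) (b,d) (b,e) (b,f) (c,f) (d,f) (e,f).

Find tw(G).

2

A width-2 tree decomposition is:
Bags: B1 = {b, c, f}  B2 = {b, e, f}  B3 = {a, b, f}  B4 = {b, d, f}
Tree: B1–B2, B1–B3, B1–B4
Every bag has size at most 3, so the width is 3 − 1 = 2 and tw(G) ≤ 2. Conversely, {b, d, f} is a clique of size 3, and the vertices of any clique must share a bag in every tree decomposition; so some bag has ≥ 3 vertices and tw(G) ≥ 2. The upper and lower bounds meet at 2, so that is the treewidth.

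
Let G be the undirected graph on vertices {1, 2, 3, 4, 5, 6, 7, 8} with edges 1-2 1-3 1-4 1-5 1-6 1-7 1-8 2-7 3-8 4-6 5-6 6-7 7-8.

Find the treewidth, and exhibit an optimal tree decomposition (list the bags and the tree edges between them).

The largest bag has 3 vertices, giving width 2; this decomposition certifies tw(G) ≤ 2. For the lower bound, the 3 vertices {1, 3, 8} are pairwise adjacent, and any tree decomposition puts a clique entirely inside one bag — forcing width ≥ 2. Combining the bounds, tw(G) = 2.

Treewidth 2.
Bags: B1 = {1, 6, 7}  B2 = {1, 5, 6}  B3 = {1, 7, 8}  B4 = {1, 2, 7}  B5 = {1, 4, 6}  B6 = {1, 3, 8}
Tree: B1–B2, B1–B3, B3–B4, B1–B5, B3–B6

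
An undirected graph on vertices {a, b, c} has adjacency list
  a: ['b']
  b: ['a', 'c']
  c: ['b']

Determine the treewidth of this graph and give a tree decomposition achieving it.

The largest bag has 2 vertices, giving width 1; this decomposition certifies tw(G) ≤ 1. Since G has at least one edge (e.g. a–b), it is not an edgeless graph, so tw(G) ≥ 1. Hence tw(G) = 1 exactly.

Treewidth 1.
One such decomposition:
Bags: B1 = {a, b}  B2 = {b, c}
Tree: B1–B2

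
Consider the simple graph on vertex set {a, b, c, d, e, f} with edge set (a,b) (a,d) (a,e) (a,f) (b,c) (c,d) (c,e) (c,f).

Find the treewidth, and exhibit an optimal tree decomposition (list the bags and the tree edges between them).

Each bag holds 3 vertices, so the decomposition has width 2, which upper-bounds the treewidth. The edges d–a–b–c–d form a cycle, so G is not a tree and its treewidth is at least 2. Therefore the treewidth is 2.

Treewidth 2.
Bags: B1 = {a, c, d}  B2 = {a, b, c}  B3 = {a, c, f}  B4 = {a, c, e}
Tree: B1–B2, B2–B3, B3–B4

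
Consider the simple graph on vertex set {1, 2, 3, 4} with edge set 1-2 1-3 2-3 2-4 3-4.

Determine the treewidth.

A width-2 tree decomposition is:
Bags: B1 = {1, 2, 3}  B2 = {2, 3, 4}
Tree: B1–B2
Every bag has size at most 3, so the width is 3 − 1 = 2 and tw(G) ≤ 2. On the other hand G contains the 3-clique {1, 2, 3}. A clique must lie in a single bag of any decomposition, so no decomposition can have width below 2. Combining the bounds, tw(G) = 2.

2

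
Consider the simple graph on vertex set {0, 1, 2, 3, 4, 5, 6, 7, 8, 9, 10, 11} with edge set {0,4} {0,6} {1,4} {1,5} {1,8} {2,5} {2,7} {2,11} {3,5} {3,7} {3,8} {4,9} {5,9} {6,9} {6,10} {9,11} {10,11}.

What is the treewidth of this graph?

3

A width-3 tree decomposition is:
Bags: B1 = {2, 3, 7, 8}  B2 = {2, 3, 5, 8}  B3 = {1, 2, 5, 8}  B4 = {1, 2, 5, 11}  B5 = {1, 5, 9, 11}  B6 = {1, 4, 9, 11}  B7 = {4, 9, 10, 11}  B8 = {4, 6, 9, 10}  B9 = {0, 4, 6, 10}
Tree: B1–B2, B2–B3, B3–B4, B4–B5, B5–B6, B6–B7, B7–B8, B8–B9
Every bag has size at most 4, so the width is 4 − 1 = 3 and tw(G) ≤ 3. For the lower bound: the 4 vertex sets {3,7,8}, {2}, {5}, {1,4,9,11} are disjoint, each induces a connected subgraph, and every pair is joined by at least one edge of G. Contracting each set to a single vertex therefore yields K_{4} as a minor, and since treewidth is minor-monotone, tw(G) ≥ tw(K_{4}) = 3. Combining the bounds, tw(G) = 3.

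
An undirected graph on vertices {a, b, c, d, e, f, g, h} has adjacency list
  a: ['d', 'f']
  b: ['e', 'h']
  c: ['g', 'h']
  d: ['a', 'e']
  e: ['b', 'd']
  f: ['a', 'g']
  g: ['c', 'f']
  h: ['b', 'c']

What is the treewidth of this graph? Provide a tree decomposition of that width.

Treewidth 2.
One optimal decomposition is:
Bags: B1 = {a, d, e}  B2 = {a, e, f}  B3 = {e, f, g}  B4 = {c, e, g}  B5 = {c, e, h}  B6 = {b, e, h}
Tree: B1–B2, B2–B3, B3–B4, B4–B5, B5–B6

Every bag has size at most 3, so the width is 3 − 1 = 2 and tw(G) ≤ 2. For the lower bound, G contains the cycle e–d–a–f–g–c–h–b–e, so G is not a forest; only forests have treewidth ≤ 1, hence tw(G) ≥ 2. Hence tw(G) = 2 exactly.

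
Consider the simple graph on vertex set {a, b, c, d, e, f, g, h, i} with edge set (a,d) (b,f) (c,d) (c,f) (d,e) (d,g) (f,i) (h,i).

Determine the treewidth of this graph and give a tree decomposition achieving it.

Treewidth 1.
One such decomposition:
Bags: B1 = {b, f}  B2 = {f, i}  B3 = {h, i}  B4 = {c, f}  B5 = {c, d}  B6 = {d, g}  B7 = {d, e}  B8 = {a, d}
Tree: B1–B2, B2–B3, B2–B4, B4–B5, B5–B6, B5–B7, B7–B8

Each bag holds 2 vertices, so the decomposition has width 1, which upper-bounds the treewidth. G has an edge, so its treewidth is at least 1. Therefore the treewidth is 1.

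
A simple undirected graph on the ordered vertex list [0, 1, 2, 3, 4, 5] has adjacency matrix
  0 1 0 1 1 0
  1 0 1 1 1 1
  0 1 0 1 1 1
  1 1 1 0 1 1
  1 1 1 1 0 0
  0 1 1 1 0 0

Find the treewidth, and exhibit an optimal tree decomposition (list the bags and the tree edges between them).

The largest bag has 4 vertices, giving width 3; this decomposition certifies tw(G) ≤ 3. Conversely, {0, 1, 3, 4} is a clique of size 4, and the vertices of any clique must share a bag in every tree decomposition; so some bag has ≥ 4 vertices and tw(G) ≥ 3. The upper and lower bounds meet at 3, so that is the treewidth.

Treewidth 3.
One optimal decomposition is:
Bags: B1 = {1, 2, 3, 4}  B2 = {1, 2, 3, 5}  B3 = {0, 1, 3, 4}
Tree: B1–B2, B1–B3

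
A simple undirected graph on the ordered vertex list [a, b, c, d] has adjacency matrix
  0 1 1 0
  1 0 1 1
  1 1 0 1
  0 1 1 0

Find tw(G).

A width-2 tree decomposition is:
Bags: B1 = {a, b, c}  B2 = {b, c, d}
Tree: B1–B2
The largest bag has 3 vertices, giving width 2; this decomposition certifies tw(G) ≤ 2. Conversely, {b, c, d} is a clique of size 3, and the vertices of any clique must share a bag in every tree decomposition; so some bag has ≥ 3 vertices and tw(G) ≥ 2. The upper and lower bounds meet at 2, so that is the treewidth.

2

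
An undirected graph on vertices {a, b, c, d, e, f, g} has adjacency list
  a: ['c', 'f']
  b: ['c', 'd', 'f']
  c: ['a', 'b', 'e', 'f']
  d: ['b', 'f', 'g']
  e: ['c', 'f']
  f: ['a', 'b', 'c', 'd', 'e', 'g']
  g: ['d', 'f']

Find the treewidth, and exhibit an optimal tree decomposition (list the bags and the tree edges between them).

Treewidth 2.
Bags: B1 = {c, e, f}  B2 = {b, c, f}  B3 = {a, c, f}  B4 = {b, d, f}  B5 = {d, f, g}
Tree: B1–B2, B1–B3, B2–B4, B4–B5

The largest bag has 3 vertices, giving width 2; this decomposition certifies tw(G) ≤ 2. For the lower bound, the 3 vertices {d, f, g} are pairwise adjacent, and any tree decomposition puts a clique entirely inside one bag — forcing width ≥ 2. Combining the bounds, tw(G) = 2.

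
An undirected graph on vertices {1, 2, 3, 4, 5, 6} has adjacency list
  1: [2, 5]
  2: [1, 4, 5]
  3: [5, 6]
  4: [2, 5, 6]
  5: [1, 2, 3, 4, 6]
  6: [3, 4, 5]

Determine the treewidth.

A width-2 tree decomposition is:
Bags: B1 = {4, 5, 6}  B2 = {2, 4, 5}  B3 = {3, 5, 6}  B4 = {1, 2, 5}
Tree: B1–B2, B1–B3, B2–B4
The largest bag has 3 vertices, giving width 2; this decomposition certifies tw(G) ≤ 2. On the other hand G contains the 3-clique {1, 2, 5}. A clique must lie in a single bag of any decomposition, so no decomposition can have width below 2. The upper and lower bounds meet at 2, so that is the treewidth.

2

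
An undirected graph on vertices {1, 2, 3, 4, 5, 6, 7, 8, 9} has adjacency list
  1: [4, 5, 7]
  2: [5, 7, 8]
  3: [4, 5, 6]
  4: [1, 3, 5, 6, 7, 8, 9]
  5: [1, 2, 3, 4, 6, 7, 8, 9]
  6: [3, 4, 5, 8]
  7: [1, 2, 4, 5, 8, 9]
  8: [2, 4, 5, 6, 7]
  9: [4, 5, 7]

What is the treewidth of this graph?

3

A width-3 tree decomposition is:
Bags: B1 = {1, 4, 5, 7}  B2 = {4, 5, 7, 8}  B3 = {2, 5, 7, 8}  B4 = {4, 5, 7, 9}  B5 = {4, 5, 6, 8}  B6 = {3, 4, 5, 6}
Tree: B1–B2, B2–B3, B2–B4, B2–B5, B5–B6
The largest bag has 4 vertices, giving width 3; this decomposition certifies tw(G) ≤ 3. For the lower bound, the 4 vertices {2, 5, 7, 8} are pairwise adjacent, and any tree decomposition puts a clique entirely inside one bag — forcing width ≥ 3. The upper and lower bounds meet at 3, so that is the treewidth.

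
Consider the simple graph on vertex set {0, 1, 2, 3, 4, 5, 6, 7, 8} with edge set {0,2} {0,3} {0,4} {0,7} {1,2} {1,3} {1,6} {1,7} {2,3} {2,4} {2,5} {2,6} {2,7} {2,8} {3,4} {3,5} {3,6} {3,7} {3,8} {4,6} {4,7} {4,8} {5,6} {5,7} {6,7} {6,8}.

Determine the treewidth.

4

A width-4 tree decomposition is:
Bags: B1 = {2, 3, 4, 6, 7}  B2 = {0, 2, 3, 4, 7}  B3 = {2, 3, 5, 6, 7}  B4 = {1, 2, 3, 6, 7}  B5 = {2, 3, 4, 6, 8}
Tree: B1–B2, B1–B3, B1–B4, B1–B5
Every bag has size at most 5, so the width is 5 − 1 = 4 and tw(G) ≤ 4. On the other hand G contains the 5-clique {0, 2, 3, 4, 7}. A clique must lie in a single bag of any decomposition, so no decomposition can have width below 4. The upper and lower bounds meet at 4, so that is the treewidth.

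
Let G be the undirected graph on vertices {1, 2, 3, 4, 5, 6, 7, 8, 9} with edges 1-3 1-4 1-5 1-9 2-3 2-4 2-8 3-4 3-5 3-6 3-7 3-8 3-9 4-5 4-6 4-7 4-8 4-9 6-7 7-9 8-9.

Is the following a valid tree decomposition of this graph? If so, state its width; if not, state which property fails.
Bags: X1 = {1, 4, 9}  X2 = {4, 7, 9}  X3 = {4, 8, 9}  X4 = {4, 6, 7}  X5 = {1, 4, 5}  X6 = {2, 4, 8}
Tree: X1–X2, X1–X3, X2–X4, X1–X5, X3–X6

No — vertex 3 appears in no bag.

A tree decomposition must satisfy three properties: every vertex lies in some bag; for every edge, both endpoints lie together in some bag; and for every vertex, the bags containing it form a connected subtree. Here vertex 3 appears in no bag, so the decomposition is invalid.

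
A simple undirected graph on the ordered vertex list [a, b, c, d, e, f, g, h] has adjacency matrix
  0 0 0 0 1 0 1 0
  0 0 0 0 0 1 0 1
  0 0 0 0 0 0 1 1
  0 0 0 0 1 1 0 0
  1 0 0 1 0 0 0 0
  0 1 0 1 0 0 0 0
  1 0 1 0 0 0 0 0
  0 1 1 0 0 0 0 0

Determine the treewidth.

A width-2 tree decomposition is:
Bags: B1 = {b, c, h}  B2 = {b, c, f}  B3 = {c, d, f}  B4 = {c, d, e}  B5 = {a, c, e}  B6 = {a, c, g}
Tree: B1–B2, B2–B3, B3–B4, B4–B5, B5–B6
The largest bag has 3 vertices, giving width 2; this decomposition certifies tw(G) ≤ 2. For the lower bound, G contains the cycle c–h–b–f–d–e–a–g–c, so G is not a forest; only forests have treewidth ≤ 1, hence tw(G) ≥ 2. Combining the bounds, tw(G) = 2.

2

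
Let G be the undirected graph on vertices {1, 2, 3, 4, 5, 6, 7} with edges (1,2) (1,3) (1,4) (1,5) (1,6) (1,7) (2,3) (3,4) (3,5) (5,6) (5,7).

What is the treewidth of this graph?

2

A width-2 tree decomposition is:
Bags: B1 = {1, 3, 5}  B2 = {1, 5, 6}  B3 = {1, 5, 7}  B4 = {1, 2, 3}  B5 = {1, 3, 4}
Tree: B1–B2, B2–B3, B1–B4, B4–B5
Every bag has size at most 3, so the width is 3 − 1 = 2 and tw(G) ≤ 2. On the other hand G contains the 3-clique {1, 2, 3}. A clique must lie in a single bag of any decomposition, so no decomposition can have width below 2. Therefore the treewidth is 2.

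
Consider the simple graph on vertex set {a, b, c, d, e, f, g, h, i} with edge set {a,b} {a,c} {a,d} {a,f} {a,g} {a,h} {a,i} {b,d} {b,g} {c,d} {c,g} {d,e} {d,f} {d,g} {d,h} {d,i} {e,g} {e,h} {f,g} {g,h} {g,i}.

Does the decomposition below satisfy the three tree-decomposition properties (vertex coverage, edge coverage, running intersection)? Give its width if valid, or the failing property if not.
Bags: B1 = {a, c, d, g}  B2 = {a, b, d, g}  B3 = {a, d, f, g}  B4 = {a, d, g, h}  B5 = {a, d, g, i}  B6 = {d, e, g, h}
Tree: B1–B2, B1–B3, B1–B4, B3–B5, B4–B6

Every vertex of G appears in some bag (union = {a, b, c, d, e, f, g, h, i}); every edge is covered by a bag; and for each vertex v the set of bags containing v is connected in the bag tree. The decomposition is therefore valid. The largest bag has 4 vertices, so the width is 3.

Yes; width 3.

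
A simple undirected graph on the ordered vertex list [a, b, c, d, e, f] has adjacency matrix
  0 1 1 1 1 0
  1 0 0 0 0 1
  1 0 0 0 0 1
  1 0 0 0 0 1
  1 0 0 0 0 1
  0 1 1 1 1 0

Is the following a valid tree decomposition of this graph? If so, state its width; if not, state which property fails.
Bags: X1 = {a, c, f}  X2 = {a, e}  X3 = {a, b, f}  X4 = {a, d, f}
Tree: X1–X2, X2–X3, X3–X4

A tree decomposition must satisfy three properties: every vertex lies in some bag; for every edge, both endpoints lie together in some bag; and for every vertex, the bags containing it form a connected subtree. Here edge (f,e) lies in no bag, so the decomposition is invalid.

No — edge (f,e) lies in no bag.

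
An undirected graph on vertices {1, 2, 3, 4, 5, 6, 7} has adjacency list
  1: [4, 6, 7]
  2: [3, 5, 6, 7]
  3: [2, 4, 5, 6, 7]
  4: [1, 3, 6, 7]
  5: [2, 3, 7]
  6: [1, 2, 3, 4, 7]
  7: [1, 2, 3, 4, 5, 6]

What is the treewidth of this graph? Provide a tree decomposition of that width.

Treewidth 3.
One optimal decomposition is:
Bags: B1 = {2, 3, 5, 7}  B2 = {2, 3, 6, 7}  B3 = {3, 4, 6, 7}  B4 = {1, 4, 6, 7}
Tree: B1–B2, B2–B3, B3–B4

Every bag has size at most 4, so the width is 4 − 1 = 3 and tw(G) ≤ 3. For the lower bound, the 4 vertices {1, 4, 6, 7} are pairwise adjacent, and any tree decomposition puts a clique entirely inside one bag — forcing width ≥ 3. Hence tw(G) = 3 exactly.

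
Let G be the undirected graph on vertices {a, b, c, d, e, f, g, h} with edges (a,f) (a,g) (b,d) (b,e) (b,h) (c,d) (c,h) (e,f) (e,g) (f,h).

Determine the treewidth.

2

A width-2 tree decomposition is:
Bags: B1 = {a, e, g}  B2 = {a, e, f}  B3 = {b, e, f}  B4 = {b, f, h}  B5 = {b, d, h}  B6 = {c, d, h}
Tree: B1–B2, B2–B3, B3–B4, B4–B5, B5–B6
The largest bag has 3 vertices, giving width 2; this decomposition certifies tw(G) ≤ 2. For the lower bound, G contains the cycle g–a–f–e–g, so G is not a forest; only forests have treewidth ≤ 1, hence tw(G) ≥ 2. Hence tw(G) = 2 exactly.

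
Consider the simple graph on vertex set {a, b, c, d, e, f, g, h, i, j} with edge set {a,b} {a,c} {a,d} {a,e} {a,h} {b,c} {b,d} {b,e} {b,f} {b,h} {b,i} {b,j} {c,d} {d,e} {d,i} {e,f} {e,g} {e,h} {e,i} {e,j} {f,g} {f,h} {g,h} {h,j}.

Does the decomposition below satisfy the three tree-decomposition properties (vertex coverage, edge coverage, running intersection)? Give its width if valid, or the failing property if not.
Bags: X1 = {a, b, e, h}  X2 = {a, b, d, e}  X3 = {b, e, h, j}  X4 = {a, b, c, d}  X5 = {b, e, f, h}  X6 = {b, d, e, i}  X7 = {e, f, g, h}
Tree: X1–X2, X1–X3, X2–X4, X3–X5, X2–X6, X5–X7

Vertex coverage: the bags together contain {a, b, c, d, e, f, g, h, i, j}, the full vertex set. Edge coverage: each edge of G has both endpoints in at least one bag. Running intersection: for every vertex, the bags containing it form a connected subtree. All three properties hold, so this is a valid tree decomposition of width max|bag| − 1 = 3, and hence tw(G) ≤ 3.

Yes; width 3.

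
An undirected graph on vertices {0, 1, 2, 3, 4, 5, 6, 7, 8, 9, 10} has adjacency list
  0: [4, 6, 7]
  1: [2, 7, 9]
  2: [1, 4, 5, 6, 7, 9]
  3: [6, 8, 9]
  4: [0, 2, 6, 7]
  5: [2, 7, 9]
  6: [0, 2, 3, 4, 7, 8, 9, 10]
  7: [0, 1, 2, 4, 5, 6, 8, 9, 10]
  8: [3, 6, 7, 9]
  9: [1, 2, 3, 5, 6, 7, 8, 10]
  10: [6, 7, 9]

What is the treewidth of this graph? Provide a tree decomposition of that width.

Treewidth 3.
Bags: B1 = {2, 6, 7, 9}  B2 = {6, 7, 8, 9}  B3 = {2, 5, 7, 9}  B4 = {6, 7, 9, 10}  B5 = {3, 6, 8, 9}  B6 = {2, 4, 6, 7}  B7 = {1, 2, 7, 9}  B8 = {0, 4, 6, 7}
Tree: B1–B2, B1–B3, B1–B4, B2–B5, B1–B6, B3–B7, B6–B8

Every bag has size at most 4, so the width is 4 − 1 = 3 and tw(G) ≤ 3. For the lower bound, the 4 vertices {3, 6, 8, 9} are pairwise adjacent, and any tree decomposition puts a clique entirely inside one bag — forcing width ≥ 3. The upper and lower bounds meet at 3, so that is the treewidth.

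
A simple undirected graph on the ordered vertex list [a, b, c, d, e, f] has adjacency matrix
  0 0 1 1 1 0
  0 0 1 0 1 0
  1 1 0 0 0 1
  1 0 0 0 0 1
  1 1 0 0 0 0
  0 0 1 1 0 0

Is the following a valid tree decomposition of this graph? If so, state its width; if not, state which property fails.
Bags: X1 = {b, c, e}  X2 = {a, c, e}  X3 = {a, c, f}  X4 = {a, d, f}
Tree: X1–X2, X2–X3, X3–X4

Yes; width 2.

Every vertex of G appears in some bag (union = {a, b, c, d, e, f}); every edge is covered by a bag; and for each vertex v the set of bags containing v is connected in the bag tree. The decomposition is therefore valid. The largest bag has 3 vertices, so the width is 2.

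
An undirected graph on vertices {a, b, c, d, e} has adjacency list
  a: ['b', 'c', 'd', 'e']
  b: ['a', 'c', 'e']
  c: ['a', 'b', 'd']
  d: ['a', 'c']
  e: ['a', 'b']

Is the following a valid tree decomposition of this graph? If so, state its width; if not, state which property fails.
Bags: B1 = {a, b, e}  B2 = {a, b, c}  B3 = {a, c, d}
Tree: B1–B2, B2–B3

Yes; width 2.

Vertex coverage: the bags together contain {a, b, c, d, e}, the full vertex set. Edge coverage: each edge of G has both endpoints in at least one bag. Running intersection: for every vertex, the bags containing it form a connected subtree. All three properties hold, so this is a valid tree decomposition of width max|bag| − 1 = 2, and hence tw(G) ≤ 2.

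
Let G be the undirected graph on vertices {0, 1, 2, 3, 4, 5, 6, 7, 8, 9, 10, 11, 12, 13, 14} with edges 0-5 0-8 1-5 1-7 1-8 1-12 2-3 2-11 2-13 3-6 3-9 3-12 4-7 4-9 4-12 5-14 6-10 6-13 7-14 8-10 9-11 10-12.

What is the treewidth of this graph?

3

A width-3 tree decomposition is:
Bags: B1 = {2, 6, 11, 13}  B2 = {2, 3, 6, 11}  B3 = {3, 6, 9, 11}  B4 = {3, 6, 9, 10}  B5 = {3, 9, 10, 12}  B6 = {4, 9, 10, 12}  B7 = {4, 8, 10, 12}  B8 = {1, 4, 8, 12}  B9 = {1, 4, 7, 8}  B10 = {0, 1, 7, 8}  B11 = {0, 1, 5, 7}  B12 = {0, 5, 7, 14}
Tree: B1–B2, B2–B3, B3–B4, B4–B5, B5–B6, B6–B7, B7–B8, B8–B9, B9–B10, B10–B11, B11–B12
Each bag holds 4 vertices, so the decomposition has width 3, which upper-bounds the treewidth. For the lower bound: the 4 vertex sets {2,11,13}, {6}, {3}, {4,9,10,12} are disjoint, each induces a connected subgraph, and every pair is joined by at least one edge of G. Contracting each set to a single vertex therefore yields K_{4} as a minor, and since treewidth is minor-monotone, tw(G) ≥ tw(K_{4}) = 3. Hence tw(G) = 3 exactly.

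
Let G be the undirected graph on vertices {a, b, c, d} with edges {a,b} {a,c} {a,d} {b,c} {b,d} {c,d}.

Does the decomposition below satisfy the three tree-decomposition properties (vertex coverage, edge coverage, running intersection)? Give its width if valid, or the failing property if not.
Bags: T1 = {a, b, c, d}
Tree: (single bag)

Every vertex of G appears in some bag (union = {a, b, c, d}); every edge is covered by a bag; and for each vertex v the set of bags containing v is connected in the bag tree. The decomposition is therefore valid. The largest bag has 4 vertices, so the width is 3.

Yes; width 3.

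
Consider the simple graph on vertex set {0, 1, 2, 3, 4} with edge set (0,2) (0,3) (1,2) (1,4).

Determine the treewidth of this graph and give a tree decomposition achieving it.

Each bag holds 2 vertices, so the decomposition has width 1, which upper-bounds the treewidth. G has an edge, so its treewidth is at least 1. Hence tw(G) = 1 exactly.

Treewidth 1.
One such decomposition:
Bags: B1 = {0, 3}  B2 = {0, 2}  B3 = {1, 2}  B4 = {1, 4}
Tree: B1–B2, B2–B3, B3–B4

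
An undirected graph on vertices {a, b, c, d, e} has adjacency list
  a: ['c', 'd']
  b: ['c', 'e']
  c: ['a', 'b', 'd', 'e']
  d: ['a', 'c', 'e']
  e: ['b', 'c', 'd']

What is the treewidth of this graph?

A width-2 tree decomposition is:
Bags: B1 = {b, c, e}  B2 = {c, d, e}  B3 = {a, c, d}
Tree: B1–B2, B2–B3
The largest bag has 3 vertices, giving width 2; this decomposition certifies tw(G) ≤ 2. Conversely, {c, d, e} is a clique of size 3, and the vertices of any clique must share a bag in every tree decomposition; so some bag has ≥ 3 vertices and tw(G) ≥ 2. Therefore the treewidth is 2.

2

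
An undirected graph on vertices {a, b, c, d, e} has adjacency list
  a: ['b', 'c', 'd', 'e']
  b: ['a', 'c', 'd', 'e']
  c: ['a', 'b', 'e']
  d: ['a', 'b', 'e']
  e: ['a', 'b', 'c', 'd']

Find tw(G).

3

A width-3 tree decomposition is:
Bags: B1 = {a, b, d, e}  B2 = {a, b, c, e}
Tree: B1–B2
Every bag has size at most 4, so the width is 4 − 1 = 3 and tw(G) ≤ 3. For the lower bound, the 4 vertices {a, b, d, e} are pairwise adjacent, and any tree decomposition puts a clique entirely inside one bag — forcing width ≥ 3. Combining the bounds, tw(G) = 3.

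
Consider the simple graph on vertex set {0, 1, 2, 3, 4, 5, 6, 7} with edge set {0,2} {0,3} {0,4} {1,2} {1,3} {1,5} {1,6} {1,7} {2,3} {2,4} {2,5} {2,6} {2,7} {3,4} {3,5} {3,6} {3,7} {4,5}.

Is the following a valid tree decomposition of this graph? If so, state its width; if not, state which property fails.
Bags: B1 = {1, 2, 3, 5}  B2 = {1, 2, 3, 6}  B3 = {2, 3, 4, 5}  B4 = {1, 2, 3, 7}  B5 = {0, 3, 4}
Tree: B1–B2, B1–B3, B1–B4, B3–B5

No — edge (2,0) lies in no bag.

A tree decomposition must satisfy three properties: every vertex lies in some bag; for every edge, both endpoints lie together in some bag; and for every vertex, the bags containing it form a connected subtree. Here edge (2,0) lies in no bag, so the decomposition is invalid.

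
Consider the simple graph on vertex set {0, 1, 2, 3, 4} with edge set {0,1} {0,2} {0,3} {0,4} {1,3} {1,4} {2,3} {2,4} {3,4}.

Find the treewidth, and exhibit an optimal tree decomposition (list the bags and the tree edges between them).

Treewidth 3.
One optimal decomposition is:
Bags: B1 = {0, 1, 3, 4}  B2 = {0, 2, 3, 4}
Tree: B1–B2

Every bag has size at most 4, so the width is 4 − 1 = 3 and tw(G) ≤ 3. For the lower bound, the 4 vertices {0, 1, 3, 4} are pairwise adjacent, and any tree decomposition puts a clique entirely inside one bag — forcing width ≥ 3. Hence tw(G) = 3 exactly.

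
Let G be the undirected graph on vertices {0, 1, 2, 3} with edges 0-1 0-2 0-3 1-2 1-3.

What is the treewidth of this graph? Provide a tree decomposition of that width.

Every bag has size at most 3, so the width is 3 − 1 = 2 and tw(G) ≤ 2. On the other hand G contains the 3-clique {0, 1, 2}. A clique must lie in a single bag of any decomposition, so no decomposition can have width below 2. Therefore the treewidth is 2.

Treewidth 2.
One such decomposition:
Bags: B1 = {0, 1, 3}  B2 = {0, 1, 2}
Tree: B1–B2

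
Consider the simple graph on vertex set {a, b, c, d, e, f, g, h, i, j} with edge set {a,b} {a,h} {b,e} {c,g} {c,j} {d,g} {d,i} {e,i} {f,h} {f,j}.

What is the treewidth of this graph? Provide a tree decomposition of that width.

The largest bag has 3 vertices, giving width 2; this decomposition certifies tw(G) ≤ 2. Since i–e–b–a–h–f–j–c–g–d–i is a cycle in G, G is not acyclic. Forests are exactly the graphs of treewidth ≤ 1, so tw(G) ≥ 2. Combining the bounds, tw(G) = 2.

Treewidth 2.
One such decomposition:
Bags: B1 = {b, e, i}  B2 = {a, b, i}  B3 = {a, h, i}  B4 = {f, h, i}  B5 = {f, i, j}  B6 = {c, i, j}  B7 = {c, g, i}  B8 = {d, g, i}
Tree: B1–B2, B2–B3, B3–B4, B4–B5, B5–B6, B6–B7, B7–B8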